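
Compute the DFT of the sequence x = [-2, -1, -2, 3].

X[k] = Σ(n=0 to 3) x[n] · ω_4^(nk)
where ω_4 = e^(-2πi/4)

Computing each X[k]:
X[0] = -2
X[1] = 4i
X[2] = -6
X[3] = -4i

X = [-2, 4i, -6, -4i]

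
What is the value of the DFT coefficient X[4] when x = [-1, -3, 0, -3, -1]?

X[4] = Σ(n=0 to 4) x[n] · ω_5^(4n) where ω_5 = e^(-2πi/5)
= (-1)·ω_5^0 + (-3)·ω_5^4 + (0)·ω_5^8 + (-3)·ω_5^12 + (-1)·ω_5^16

X[4] = 0.1910-0.1388i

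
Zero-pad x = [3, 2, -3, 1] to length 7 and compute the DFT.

Original 4-point DFT: [3, 6-1i, -3, 6+1i]
Zero-padded 7-point DFT provides frequency interpolation.

DFT_7([x, 0, ...]) = [3, 4.0136+0.9272i, 5.8814-2.4697i, -0.8949-4.1882i, -0.8949+4.1882i, 5.8814+2.4697i, 4.0136-0.9272i]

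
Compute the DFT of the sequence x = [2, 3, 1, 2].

X[k] = Σ(n=0 to 3) x[n] · ω_4^(nk)
where ω_4 = e^(-2πi/4)

Computing each X[k]:
X[0] = 8
X[1] = 1-1i
X[2] = -2
X[3] = 1+1i

X = [8, 1-1i, -2, 1+1i]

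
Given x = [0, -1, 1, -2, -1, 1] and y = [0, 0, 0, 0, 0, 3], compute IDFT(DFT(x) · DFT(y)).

(x ⊛ y)[n] = Σ(m=0 to 5) x[m] · y[(n-m) mod 6]

Computing each output sample:
(x ⊛ y)[0] = -3
(x ⊛ y)[1] = 3
(x ⊛ y)[2] = -6
(x ⊛ y)[3] = -3
(x ⊛ y)[4] = 3
(x ⊛ y)[5] = 0

x ⊛ y = [-3, 3, -6, -3, 3, 0]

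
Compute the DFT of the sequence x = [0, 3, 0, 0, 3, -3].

X[k] = Σ(n=0 to 5) x[n] · ω_6^(nk)
where ω_6 = e^(-2πi/6)

Computing each X[k]:
X[0] = 3
X[1] = -1.5000-2.5981i
X[2] = -1.5000-7.7942i
X[3] = 3
X[4] = -1.5000+7.7942i
X[5] = -1.5000+2.5981i

X = [3, -1.5000-2.5981i, -1.5000-7.7942i, 3, -1.5000+7.7942i, -1.5000+2.5981i]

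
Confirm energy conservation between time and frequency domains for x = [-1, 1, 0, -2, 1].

Time domain:
Σ|x[n]|² = |-1|² + |1|² + |0|² + |-2|² + |1|² = 7.0000

Frequency domain:
(1/5)Σ|X[k]|² = (1/5)(|-1|² + |1.2361-1.1756i|² + |-3.2361+1.9021i|² + |-3.2361-1.9021i|² + |1.2361+1.1756i|²) = (1/5)·35.0000 = 7.0000

Both sides agree, confirming Parseval's theorem.

Σ|x[n]|² = (1/N)Σ|X[k]|² = 7.0000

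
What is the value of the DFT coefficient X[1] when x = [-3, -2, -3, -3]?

X[1] = Σ(n=0 to 3) x[n] · ω_4^(1n) where ω_4 = e^(-2πi/4)
= (-3)·ω_4^0 + (-2)·ω_4^1 + (-3)·ω_4^2 + (-3)·ω_4^3

X[1] = -1i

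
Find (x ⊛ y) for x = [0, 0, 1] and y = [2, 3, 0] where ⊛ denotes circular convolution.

(x ⊛ y)[n] = Σ(m=0 to 2) x[m] · y[(n-m) mod 3]

Computing each output sample:
(x ⊛ y)[0] = 3
(x ⊛ y)[1] = 0
(x ⊛ y)[2] = 2

x ⊛ y = [3, 0, 2]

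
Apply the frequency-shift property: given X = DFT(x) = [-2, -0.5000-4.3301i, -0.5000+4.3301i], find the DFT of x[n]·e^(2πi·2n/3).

Modulation property: DFT(ω_3^(-2n)·x[n]) = X[(k-2) mod 3], so circularly shift X by 2 positions.

X[k-2] = [-0.5000-4.3301i, -0.5000+4.3301i, -2]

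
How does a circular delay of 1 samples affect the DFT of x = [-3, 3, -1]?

Time shift by 1: X_shifted[k] = ω_3^(1k) · X[k]
Shifted x = [-1, -3, 3]

DFT(x[n-1]) = [-1, -1.0000+5.1962i, -1.0000-5.1962i]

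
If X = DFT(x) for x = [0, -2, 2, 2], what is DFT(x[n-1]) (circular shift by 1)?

Time shift by 1: X_shifted[k] = ω_4^(1k) · X[k]
Shifted x = [2, 0, -2, 2]

DFT(x[n-1]) = [2, 4+2i, -2, 4-2i]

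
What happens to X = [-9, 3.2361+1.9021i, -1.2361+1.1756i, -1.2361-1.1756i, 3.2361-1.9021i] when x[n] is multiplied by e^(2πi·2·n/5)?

Modulation property: DFT(ω_5^(-2n)·x[n]) = X[(k-2) mod 5], so circularly shift X by 2 positions.

X[k-2] = [-1.2361-1.1756i, 3.2361-1.9021i, -9, 3.2361+1.9021i, -1.2361+1.1756i]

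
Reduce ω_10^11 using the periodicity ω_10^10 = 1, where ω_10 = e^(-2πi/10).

Since ω_10^10 = 1, powers reduce modulo 10.
11 mod 10 = 1
So ω_10^11 = ω_10^1 = e^(-2πi·1/10)

ω_10^11 = ω_10^1 = 0.8090-0.5878i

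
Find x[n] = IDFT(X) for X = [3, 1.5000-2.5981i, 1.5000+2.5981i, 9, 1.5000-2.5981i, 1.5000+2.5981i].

x[n] = (1/6) Σ(k=0 to 5) X[k] · e^(2πikn/6)

Computing each x[n]:
x[0] = 3
x[1] = -1
x[2] = 3
x[3] = -1
x[4] = 0
x[5] = -1

x = [3, -1, 3, -1, 0, -1]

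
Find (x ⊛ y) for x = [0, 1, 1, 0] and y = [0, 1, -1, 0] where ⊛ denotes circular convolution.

(x ⊛ y)[n] = Σ(m=0 to 3) x[m] · y[(n-m) mod 4]

Computing each output sample:
(x ⊛ y)[0] = -1
(x ⊛ y)[1] = 0
(x ⊛ y)[2] = 1
(x ⊛ y)[3] = 0

x ⊛ y = [-1, 0, 1, 0]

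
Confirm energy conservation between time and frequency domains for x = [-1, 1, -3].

Time domain:
Σ|x[n]|² = |-1|² + |1|² + |-3|² = 11.0000

Frequency domain:
(1/3)Σ|X[k]|² = (1/3)(|-3|² + |-3.4641i|² + |3.4641i|²) = (1/3)·33.0000 = 11.0000

Both sides agree, confirming Parseval's theorem.

Σ|x[n]|² = (1/N)Σ|X[k]|² = 11.0000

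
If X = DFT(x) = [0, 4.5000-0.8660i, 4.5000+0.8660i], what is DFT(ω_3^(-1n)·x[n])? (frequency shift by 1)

Modulation property: DFT(ω_3^(-1n)·x[n]) = X[(k-1) mod 3], so circularly shift X by 1 positions.

X[k-1] = [4.5000+0.8660i, 0, 4.5000-0.8660i]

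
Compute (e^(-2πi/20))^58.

Since ω_20^20 = 1, powers reduce modulo 20.
58 mod 20 = 18
So ω_20^58 = ω_20^18 = e^(-2πi·18/20)

ω_20^58 = ω_20^18 = 0.8090+0.5878i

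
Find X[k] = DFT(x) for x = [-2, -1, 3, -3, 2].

X[k] = Σ(n=0 to 4) x[n] · ω_5^(nk)
where ω_5 = e^(-2πi/5)

Computing each X[k]:
X[0] = -1
X[1] = -1.6910-0.6735i
X[2] = -2.8090+7.4697i
X[3] = -2.8090-7.4697i
X[4] = -1.6910+0.6735i

X = [-1, -1.6910-0.6735i, -2.8090+7.4697i, -2.8090-7.4697i, -1.6910+0.6735i]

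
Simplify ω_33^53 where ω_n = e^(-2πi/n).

Since ω_33^33 = 1, powers reduce modulo 33.
53 mod 33 = 20
So ω_33^53 = ω_33^20 = e^(-2πi·20/33)

ω_33^53 = ω_33^20 = -0.7861+0.6182i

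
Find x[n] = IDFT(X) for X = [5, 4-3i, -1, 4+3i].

x[n] = (1/4) Σ(k=0 to 3) X[k] · e^(2πikn/4)

Computing each x[n]:
x[0] = 3
x[1] = 3
x[2] = -1
x[3] = 0

x = [3, 3, -1, 0]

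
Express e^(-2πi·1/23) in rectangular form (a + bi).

ω_23^1 = e^(-2πi·1/23)
= cos(-2π·1/23) + i·sin(-2π·1/23)
= cos(-2π/23) + i·sin(-2π/23)

ω_23^1 = cos(-2π/23) + i·sin(-2π/23) = 0.9629-0.2698i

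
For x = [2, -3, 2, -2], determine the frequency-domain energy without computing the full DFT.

Parseval: Σ|x[n]|² = (1/N)Σ|X[k]|², so Σ|X[k]|² = N·Σ|x[n]|² = 4·21.0000

Σ|X[k]|² = N·Σ|x[n]|² = 4·21.0000 = 84.0000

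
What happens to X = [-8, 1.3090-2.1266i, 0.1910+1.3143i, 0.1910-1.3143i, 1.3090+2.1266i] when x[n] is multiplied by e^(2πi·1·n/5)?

Modulation property: DFT(ω_5^(-1n)·x[n]) = X[(k-1) mod 5], so circularly shift X by 1 positions.

X[k-1] = [1.3090+2.1266i, -8, 1.3090-2.1266i, 0.1910+1.3143i, 0.1910-1.3143i]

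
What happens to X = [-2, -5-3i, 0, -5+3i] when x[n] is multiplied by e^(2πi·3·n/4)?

Modulation property: DFT(ω_4^(-3n)·x[n]) = X[(k-3) mod 4], so circularly shift X by 3 positions.

X[k-3] = [-5-3i, 0, -5+3i, -2]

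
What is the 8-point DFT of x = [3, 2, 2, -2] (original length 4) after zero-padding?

Original 4-point DFT: [5, 1-4i, 5, 1+4i]
Zero-padded 8-point DFT provides frequency interpolation.

DFT_8([x, 0, ...]) = [5, 5.8284-2.0000i, 1-4i, 0.1716+2.0000i, 5, 0.1716-2.0000i, 1+4i, 5.8284+2.0000i]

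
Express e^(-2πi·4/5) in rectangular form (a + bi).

ω_5^4 = e^(-2πi·4/5)
= cos(-2π·4/5) + i·sin(-2π·4/5)
= cos(-8π/5) + i·sin(-8π/5)

ω_5^4 = cos(-8π/5) + i·sin(-8π/5) = 0.3090+0.9511i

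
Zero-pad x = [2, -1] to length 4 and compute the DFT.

Original 2-point DFT: [1, 3]
Zero-padded 4-point DFT provides frequency interpolation.

DFT_4([x, 0, ...]) = [1, 2+1i, 3, 2-1i]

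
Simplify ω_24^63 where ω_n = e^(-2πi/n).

Since ω_24^24 = 1, powers reduce modulo 24.
63 mod 24 = 15
So ω_24^63 = ω_24^15 = e^(-2πi·15/24)

ω_24^63 = ω_24^15 = -0.7071+0.7071i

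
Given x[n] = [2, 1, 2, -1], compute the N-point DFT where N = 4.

X[k] = Σ(n=0 to 3) x[n] · ω_4^(nk)
where ω_4 = e^(-2πi/4)

Computing each X[k]:
X[0] = 4
X[1] = -2i
X[2] = 4
X[3] = 2i

X = [4, -2i, 4, 2i]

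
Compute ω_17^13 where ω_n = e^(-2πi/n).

ω_17^13 = e^(-2πi·13/17)
= cos(-2π·13/17) + i·sin(-2π·13/17)
= cos(-26π/17) + i·sin(-26π/17)

ω_17^13 = cos(-26π/17) + i·sin(-26π/17) = 0.0923+0.9957i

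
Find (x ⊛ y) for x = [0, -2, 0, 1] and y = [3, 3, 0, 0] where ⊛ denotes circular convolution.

(x ⊛ y)[n] = Σ(m=0 to 3) x[m] · y[(n-m) mod 4]

Computing each output sample:
(x ⊛ y)[0] = 3
(x ⊛ y)[1] = -6
(x ⊛ y)[2] = -6
(x ⊛ y)[3] = 3

x ⊛ y = [3, -6, -6, 3]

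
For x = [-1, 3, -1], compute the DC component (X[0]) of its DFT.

X[0] = Σ(n=0 to 2) x[n] · ω_3^0 = Σ x[n]
= (-1) + (3) + (-1)

X[0] = 1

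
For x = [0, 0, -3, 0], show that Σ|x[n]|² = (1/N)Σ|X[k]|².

Time domain:
Σ|x[n]|² = |0|² + |0|² + |-3|² + |0|² = 9.0000

Frequency domain:
(1/4)Σ|X[k]|² = (1/4)(|-3|² + |3|² + |-3|² + |3|²) = (1/4)·36.0000 = 9.0000

Both sides agree, confirming Parseval's theorem.

Σ|x[n]|² = (1/N)Σ|X[k]|² = 9.0000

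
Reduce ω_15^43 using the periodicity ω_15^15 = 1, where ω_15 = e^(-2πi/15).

Since ω_15^15 = 1, powers reduce modulo 15.
43 mod 15 = 13
So ω_15^43 = ω_15^13 = e^(-2πi·13/15)

ω_15^43 = ω_15^13 = 0.6691+0.7431i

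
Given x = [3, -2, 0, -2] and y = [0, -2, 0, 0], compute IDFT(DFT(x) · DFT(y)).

(x ⊛ y)[n] = Σ(m=0 to 3) x[m] · y[(n-m) mod 4]

Computing each output sample:
(x ⊛ y)[0] = 4
(x ⊛ y)[1] = -6
(x ⊛ y)[2] = 4
(x ⊛ y)[3] = 0

x ⊛ y = [4, -6, 4, 0]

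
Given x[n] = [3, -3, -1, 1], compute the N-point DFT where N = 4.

X[k] = Σ(n=0 to 3) x[n] · ω_4^(nk)
where ω_4 = e^(-2πi/4)

Computing each X[k]:
X[0] = 0
X[1] = 4+4i
X[2] = 4
X[3] = 4-4i

X = [0, 4+4i, 4, 4-4i]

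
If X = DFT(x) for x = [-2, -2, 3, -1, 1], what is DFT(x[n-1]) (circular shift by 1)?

Time shift by 1: X_shifted[k] = ω_5^(1k) · X[k]
Shifted x = [1, -2, -2, 3, -1]

DFT(x[n-1]) = [-1, -0.7361+3.8900i, 3.7361-4.1675i, 3.7361+4.1675i, -0.7361-3.8900i]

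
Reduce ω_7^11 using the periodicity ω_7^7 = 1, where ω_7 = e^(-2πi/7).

Since ω_7^7 = 1, powers reduce modulo 7.
11 mod 7 = 4
So ω_7^11 = ω_7^4 = e^(-2πi·4/7)

ω_7^11 = ω_7^4 = -0.9010+0.4339i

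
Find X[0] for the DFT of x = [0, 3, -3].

X[0] = Σ(n=0 to 2) x[n] · ω_3^0 = Σ x[n]
= (0) + (3) + (-3)

X[0] = 0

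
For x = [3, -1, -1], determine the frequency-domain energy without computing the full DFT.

Parseval: Σ|x[n]|² = (1/N)Σ|X[k]|², so Σ|X[k]|² = N·Σ|x[n]|² = 3·11.0000

Σ|X[k]|² = N·Σ|x[n]|² = 3·11.0000 = 33.0000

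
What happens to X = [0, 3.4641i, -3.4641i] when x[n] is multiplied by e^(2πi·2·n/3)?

Modulation property: DFT(ω_3^(-2n)·x[n]) = X[(k-2) mod 3], so circularly shift X by 2 positions.

X[k-2] = [3.4641i, -3.4641i, 0]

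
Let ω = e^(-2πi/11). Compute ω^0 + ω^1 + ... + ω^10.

Sum of all nth roots of unity equals 0 for n > 1 (geometric series with r ≠ 1).

0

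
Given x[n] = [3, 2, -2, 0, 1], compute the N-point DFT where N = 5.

X[k] = Σ(n=0 to 4) x[n] · ω_5^(nk)
where ω_5 = e^(-2πi/5)

Computing each X[k]:
X[0] = 4
X[1] = 5.5451+0.2245i
X[2] = -0.0451-2.4899i
X[3] = -0.0451+2.4899i
X[4] = 5.5451-0.2245i

X = [4, 5.5451+0.2245i, -0.0451-2.4899i, -0.0451+2.4899i, 5.5451-0.2245i]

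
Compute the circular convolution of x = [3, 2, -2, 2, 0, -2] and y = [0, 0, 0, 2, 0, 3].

(x ⊛ y)[n] = Σ(m=0 to 5) x[m] · y[(n-m) mod 6]

Computing each output sample:
(x ⊛ y)[0] = 10
(x ⊛ y)[1] = -6
(x ⊛ y)[2] = 2
(x ⊛ y)[3] = 6
(x ⊛ y)[4] = -2
(x ⊛ y)[5] = 5

x ⊛ y = [10, -6, 2, 6, -2, 5]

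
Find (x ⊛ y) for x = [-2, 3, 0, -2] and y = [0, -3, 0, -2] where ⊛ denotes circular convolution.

(x ⊛ y)[n] = Σ(m=0 to 3) x[m] · y[(n-m) mod 4]

Computing each output sample:
(x ⊛ y)[0] = 0
(x ⊛ y)[1] = 6
(x ⊛ y)[2] = -5
(x ⊛ y)[3] = 4

x ⊛ y = [0, 6, -5, 4]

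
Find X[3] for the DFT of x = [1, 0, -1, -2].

X[3] = Σ(n=0 to 3) x[n] · ω_4^(3n) where ω_4 = e^(-2πi/4)
= (1)·ω_4^0 + (0)·ω_4^3 + (-1)·ω_4^6 + (-2)·ω_4^9

X[3] = 2+2i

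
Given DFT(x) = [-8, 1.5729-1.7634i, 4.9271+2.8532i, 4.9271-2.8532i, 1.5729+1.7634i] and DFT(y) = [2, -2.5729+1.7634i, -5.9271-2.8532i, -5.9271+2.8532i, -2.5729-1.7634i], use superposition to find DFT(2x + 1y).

By linearity: DFT(2x + 1y) = 2·DFT(x) + 1·DFT(y)
= 2·[-8, 1.5729-1.7634i, 4.9271+2.8532i, 4.9271-2.8532i, 1.5729+1.7634i] + 1·[2, -2.5729+1.7634i, -5.9271-2.8532i, -5.9271+2.8532i, -2.5729-1.7634i]

Computing element-wise:
Z[0] = 2·(-8) + 1·(2) = -14
Z[1] = 2·(1.5729-1.7634i) + 1·(-2.5729+1.7634i) = 0.5729-1.7634i
Z[2] = 2·(4.9271+2.8532i) + 1·(-5.9271-2.8532i) = 3.9271+2.8532i
Z[3] = 2·(4.9271-2.8532i) + 1·(-5.9271+2.8532i) = 3.9271-2.8532i
Z[4] = 2·(1.5729+1.7634i) + 1·(-2.5729-1.7634i) = 0.5729+1.7634i

DFT(2x + 1y) = 2·X + 1·Y = [-14, 0.5729-1.7634i, 3.9271+2.8532i, 3.9271-2.8532i, 0.5729+1.7634i]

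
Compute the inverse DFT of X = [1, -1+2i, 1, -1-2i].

x[n] = (1/4) Σ(k=0 to 3) X[k] · e^(2πikn/4)

Computing each x[n]:
x[0] = 0
x[1] = -1
x[2] = 1
x[3] = 1

x = [0, -1, 1, 1]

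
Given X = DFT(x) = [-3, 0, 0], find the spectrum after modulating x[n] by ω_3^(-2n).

Modulation property: DFT(ω_3^(-2n)·x[n]) = X[(k-2) mod 3], so circularly shift X by 2 positions.

X[k-2] = [0, 0, -3]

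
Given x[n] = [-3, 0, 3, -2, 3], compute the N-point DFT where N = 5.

X[k] = Σ(n=0 to 4) x[n] · ω_5^(nk)
where ω_5 = e^(-2πi/5)

Computing each X[k]:
X[0] = 1
X[1] = -2.8820-0.0858i
X[2] = -5.1180+6.5186i
X[3] = -5.1180-6.5186i
X[4] = -2.8820+0.0858i

X = [1, -2.8820-0.0858i, -5.1180+6.5186i, -5.1180-6.5186i, -2.8820+0.0858i]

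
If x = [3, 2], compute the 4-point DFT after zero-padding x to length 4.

Original 2-point DFT: [5, 1]
Zero-padded 4-point DFT provides frequency interpolation.

DFT_4([x, 0, ...]) = [5, 3-2i, 1, 3+2i]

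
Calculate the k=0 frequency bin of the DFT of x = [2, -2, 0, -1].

X[0] = Σ(n=0 to 3) x[n] · ω_4^0 = Σ x[n]
= (2) + (-2) + (0) + (-1)

X[0] = -1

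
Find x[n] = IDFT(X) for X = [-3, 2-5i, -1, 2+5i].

x[n] = (1/4) Σ(k=0 to 3) X[k] · e^(2πikn/4)

Computing each x[n]:
x[0] = 0
x[1] = 2
x[2] = -2
x[3] = -3

x = [0, 2, -2, -3]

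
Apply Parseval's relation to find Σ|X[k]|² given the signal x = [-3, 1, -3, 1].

Parseval: Σ|x[n]|² = (1/N)Σ|X[k]|², so Σ|X[k]|² = N·Σ|x[n]|² = 4·20.0000

Σ|X[k]|² = N·Σ|x[n]|² = 4·20.0000 = 80.0000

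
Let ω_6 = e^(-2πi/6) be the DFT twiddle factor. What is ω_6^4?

ω_6^4 = e^(-2πi·4/6)
= cos(-2π·4/6) + i·sin(-2π·4/6)
= cos(-8π/6) + i·sin(-8π/6)

ω_6^4 = cos(-8π/6) + i·sin(-8π/6) = -0.5000+0.8660i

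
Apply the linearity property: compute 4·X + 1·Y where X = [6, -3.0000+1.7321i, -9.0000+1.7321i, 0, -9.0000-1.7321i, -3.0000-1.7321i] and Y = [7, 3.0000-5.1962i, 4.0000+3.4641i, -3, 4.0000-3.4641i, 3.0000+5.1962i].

By linearity: DFT(4x + 1y) = 4·DFT(x) + 1·DFT(y)
= 4·[6, -3.0000+1.7321i, -9.0000+1.7321i, 0, -9.0000-1.7321i, -3.0000-1.7321i] + 1·[7, 3.0000-5.1962i, 4.0000+3.4641i, -3, 4.0000-3.4641i, 3.0000+5.1962i]

Computing element-wise:
Z[0] = 4·(6) + 1·(7) = 31
Z[1] = 4·(-3.0000+1.7321i) + 1·(3.0000-5.1962i) = -9.0000+1.7322i
Z[2] = 4·(-9.0000+1.7321i) + 1·(4.0000+3.4641i) = -32.0000+10.3925i
Z[3] = 4·(0) + 1·(-3) = -3
Z[4] = 4·(-9.0000-1.7321i) + 1·(4.0000-3.4641i) = -32.0000-10.3925i
Z[5] = 4·(-3.0000-1.7321i) + 1·(3.0000+5.1962i) = -9.0000-1.7322i

DFT(4x + 1y) = 4·X + 1·Y = [31, -9.0000+1.7322i, -32.0000+10.3925i, -3, -32.0000-10.3925i, -9.0000-1.7322i]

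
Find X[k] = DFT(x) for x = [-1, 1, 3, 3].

X[k] = Σ(n=0 to 3) x[n] · ω_4^(nk)
where ω_4 = e^(-2πi/4)

Computing each X[k]:
X[0] = 6
X[1] = -4+2i
X[2] = -2
X[3] = -4-2i

X = [6, -4+2i, -2, -4-2i]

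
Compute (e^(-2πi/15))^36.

Since ω_15^15 = 1, powers reduce modulo 15.
36 mod 15 = 6
So ω_15^36 = ω_15^6 = e^(-2πi·6/15)

ω_15^36 = ω_15^6 = -0.8090-0.5878i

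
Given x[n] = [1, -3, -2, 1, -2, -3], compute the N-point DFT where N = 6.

X[k] = Σ(n=0 to 5) x[n] · ω_6^(nk)
where ω_6 = e^(-2πi/6)

Computing each X[k]:
X[0] = -8
X[1] = -1
X[2] = 7
X[3] = 2
X[4] = 7
X[5] = -1

X = [-8, -1, 7, 2, 7, -1]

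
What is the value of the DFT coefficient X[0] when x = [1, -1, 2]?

X[0] = Σ(n=0 to 2) x[n] · ω_3^0 = Σ x[n]
= (1) + (-1) + (2)

X[0] = 2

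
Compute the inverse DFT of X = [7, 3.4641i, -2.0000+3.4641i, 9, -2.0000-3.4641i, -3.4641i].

x[n] = (1/6) Σ(k=0 to 5) X[k] · e^(2πikn/6)

Computing each x[n]:
x[0] = 2
x[1] = -2
x[2] = 3
x[3] = -1
x[4] = 3
x[5] = 2

x = [2, -2, 3, -1, 3, 2]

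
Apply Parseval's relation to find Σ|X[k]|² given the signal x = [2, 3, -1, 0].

Parseval: Σ|x[n]|² = (1/N)Σ|X[k]|², so Σ|X[k]|² = N·Σ|x[n]|² = 4·14.0000

Σ|X[k]|² = N·Σ|x[n]|² = 4·14.0000 = 56.0000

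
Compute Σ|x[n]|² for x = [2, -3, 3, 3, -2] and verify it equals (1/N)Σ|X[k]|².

Time domain:
Σ|x[n]|² = |2|² + |-3|² + |3|² + |3|² + |-2|² = 35.0000

Frequency domain:
(1/5)Σ|X[k]|² = (1/5)(|3|² + |-4.3992+0.9511i|² + |7.8992+0.5878i|² + |7.8992-0.5878i|² + |-4.3992-0.9511i|²) = (1/5)·175.0000 = 35.0000

Both sides agree, confirming Parseval's theorem.

Σ|x[n]|² = (1/N)Σ|X[k]|² = 35.0000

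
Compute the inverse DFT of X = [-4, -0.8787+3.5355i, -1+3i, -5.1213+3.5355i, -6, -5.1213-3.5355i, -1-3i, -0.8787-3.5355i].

x[n] = (1/8) Σ(k=0 to 7) X[k] · e^(2πikn/8)

Computing each x[n]:
x[0] = -3
x[1] = -1
x[2] = -1
x[3] = -1
x[4] = 0
x[5] = 0
x[6] = -1
x[7] = 3

x = [-3, -1, -1, -1, 0, 0, -1, 3]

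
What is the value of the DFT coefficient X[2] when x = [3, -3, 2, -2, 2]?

X[2] = Σ(n=0 to 4) x[n] · ω_5^(2n) where ω_5 = e^(-2πi/5)
= (3)·ω_5^0 + (-3)·ω_5^2 + (2)·ω_5^4 + (-2)·ω_5^6 + (2)·ω_5^8

X[2] = 3.8090+6.7432i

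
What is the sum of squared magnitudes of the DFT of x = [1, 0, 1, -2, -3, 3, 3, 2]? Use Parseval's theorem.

Parseval: Σ|x[n]|² = (1/N)Σ|X[k]|², so Σ|X[k]|² = N·Σ|x[n]|² = 8·37.0000

Σ|X[k]|² = N·Σ|x[n]|² = 8·37.0000 = 296.0000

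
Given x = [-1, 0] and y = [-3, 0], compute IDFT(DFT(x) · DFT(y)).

(x ⊛ y)[n] = Σ(m=0 to 1) x[m] · y[(n-m) mod 2]

Computing each output sample:
(x ⊛ y)[0] = 3
(x ⊛ y)[1] = 0

x ⊛ y = [3, 0]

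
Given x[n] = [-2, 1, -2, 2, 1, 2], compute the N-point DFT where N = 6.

X[k] = Σ(n=0 to 5) x[n] · ω_6^(nk)
where ω_6 = e^(-2πi/6)

Computing each X[k]:
X[0] = 2
X[1] = -2.0000+3.4641i
X[2] = -1.0000-1.7321i
X[3] = -8
X[4] = -1.0000+1.7321i
X[5] = -2.0000-3.4641i

X = [2, -2.0000+3.4641i, -1.0000-1.7321i, -8, -1.0000+1.7321i, -2.0000-3.4641i]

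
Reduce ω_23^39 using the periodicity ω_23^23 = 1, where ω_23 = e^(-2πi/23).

Since ω_23^23 = 1, powers reduce modulo 23.
39 mod 23 = 16
So ω_23^39 = ω_23^16 = e^(-2πi·16/23)

ω_23^39 = ω_23^16 = -0.3349+0.9423i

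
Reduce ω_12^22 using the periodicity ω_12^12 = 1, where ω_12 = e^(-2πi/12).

Since ω_12^12 = 1, powers reduce modulo 12.
22 mod 12 = 10
So ω_12^22 = ω_12^10 = e^(-2πi·10/12)

ω_12^22 = ω_12^10 = 0.5000+0.8660i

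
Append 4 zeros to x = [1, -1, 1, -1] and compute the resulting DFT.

Original 4-point DFT: [0, 0, 4, 0]
Zero-padded 8-point DFT provides frequency interpolation.

DFT_8([x, 0, ...]) = [0, 1.0000+0.4142i, 0, 1.0000+2.4142i, 4, 1.0000-2.4142i, 0, 1.0000-0.4142i]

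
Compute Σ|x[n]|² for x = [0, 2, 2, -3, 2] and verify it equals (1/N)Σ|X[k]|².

Time domain:
Σ|x[n]|² = |0|² + |2|² + |2|² + |-3|² + |2|² = 21.0000

Frequency domain:
(1/5)Σ|X[k]|² = (1/5)(|3|² + |2.0451-2.9389i|² + |-3.5451+4.7553i|² + |-3.5451-4.7553i|² + |2.0451+2.9389i|²) = (1/5)·105.0000 = 21.0000

Both sides agree, confirming Parseval's theorem.

Σ|x[n]|² = (1/N)Σ|X[k]|² = 21.0000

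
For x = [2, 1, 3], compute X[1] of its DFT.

X[1] = Σ(n=0 to 2) x[n] · ω_3^(1n) where ω_3 = e^(-2πi/3)
= (2)·ω_3^0 + (1)·ω_3^1 + (3)·ω_3^2

X[1] = 1.7321i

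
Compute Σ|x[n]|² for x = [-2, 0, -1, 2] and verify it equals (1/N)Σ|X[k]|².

Time domain:
Σ|x[n]|² = |-2|² + |0|² + |-1|² + |2|² = 9.0000

Frequency domain:
(1/4)Σ|X[k]|² = (1/4)(|-1|² + |-1+2i|² + |-5|² + |-1-2i|²) = (1/4)·36.0000 = 9.0000

Both sides agree, confirming Parseval's theorem.

Σ|x[n]|² = (1/N)Σ|X[k]|² = 9.0000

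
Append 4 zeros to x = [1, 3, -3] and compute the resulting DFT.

Original 3-point DFT: [1, 1.0000-5.1962i, 1.0000+5.1962i]
Zero-padded 7-point DFT provides frequency interpolation.

DFT_7([x, 0, ...]) = [1, 3.5380+0.5793i, 3.0353-4.2264i, -3.5734-3.6471i, -3.5734+3.6471i, 3.0353+4.2264i, 3.5380-0.5793i]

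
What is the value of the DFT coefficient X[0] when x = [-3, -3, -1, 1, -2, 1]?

X[0] = Σ(n=0 to 5) x[n] · ω_6^0 = Σ x[n]
= (-3) + (-3) + (-1) + (1) + (-2) + (1)

X[0] = -7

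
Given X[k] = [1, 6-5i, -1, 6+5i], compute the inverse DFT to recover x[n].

x[n] = (1/4) Σ(k=0 to 3) X[k] · e^(2πikn/4)

Computing each x[n]:
x[0] = 3
x[1] = 3
x[2] = -3
x[3] = -2

x = [3, 3, -3, -2]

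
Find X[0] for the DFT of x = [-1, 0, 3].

X[0] = Σ(n=0 to 2) x[n] · ω_3^0 = Σ x[n]
= (-1) + (0) + (3)

X[0] = 2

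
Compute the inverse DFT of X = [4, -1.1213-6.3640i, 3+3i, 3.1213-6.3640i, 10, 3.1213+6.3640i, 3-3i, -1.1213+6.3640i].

x[n] = (1/8) Σ(k=0 to 7) X[k] · e^(2πikn/8)

Computing each x[n]:
x[0] = 3
x[1] = 0
x[2] = 1
x[3] = 3
x[4] = 2
x[5] = -3
x[6] = 1
x[7] = -3

x = [3, 0, 1, 3, 2, -3, 1, -3]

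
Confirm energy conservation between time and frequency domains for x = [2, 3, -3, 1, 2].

Time domain:
Σ|x[n]|² = |2|² + |3|² + |-3|² + |1|² + |2|² = 27.0000

Frequency domain:
(1/5)Σ|X[k]|² = (1/5)(|5|² + |5.1631+1.4001i|² + |-2.6631-4.3920i|² + |-2.6631+4.3920i|² + |5.1631-1.4001i|²) = (1/5)·135.0000 = 27.0000

Both sides agree, confirming Parseval's theorem.

Σ|x[n]|² = (1/N)Σ|X[k]|² = 27.0000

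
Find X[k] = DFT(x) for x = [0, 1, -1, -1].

X[k] = Σ(n=0 to 3) x[n] · ω_4^(nk)
where ω_4 = e^(-2πi/4)

Computing each X[k]:
X[0] = -1
X[1] = 1-2i
X[2] = -1
X[3] = 1+2i

X = [-1, 1-2i, -1, 1+2i]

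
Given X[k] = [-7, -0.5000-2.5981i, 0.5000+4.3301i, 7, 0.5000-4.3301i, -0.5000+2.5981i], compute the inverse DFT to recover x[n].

x[n] = (1/6) Σ(k=0 to 5) X[k] · e^(2πikn/6)

Computing each x[n]:
x[0] = 0
x[1] = -3
x[2] = 2
x[3] = -2
x[4] = -2
x[5] = -2

x = [0, -3, 2, -2, -2, -2]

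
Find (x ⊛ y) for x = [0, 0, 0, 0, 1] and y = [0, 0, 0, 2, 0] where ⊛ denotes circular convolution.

(x ⊛ y)[n] = Σ(m=0 to 4) x[m] · y[(n-m) mod 5]

Computing each output sample:
(x ⊛ y)[0] = 0
(x ⊛ y)[1] = 0
(x ⊛ y)[2] = 2
(x ⊛ y)[3] = 0
(x ⊛ y)[4] = 0

x ⊛ y = [0, 0, 2, 0, 0]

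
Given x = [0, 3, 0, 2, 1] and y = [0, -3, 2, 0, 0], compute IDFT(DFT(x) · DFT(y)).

(x ⊛ y)[n] = Σ(m=0 to 4) x[m] · y[(n-m) mod 5]

Computing each output sample:
(x ⊛ y)[0] = 1
(x ⊛ y)[1] = 2
(x ⊛ y)[2] = -9
(x ⊛ y)[3] = 6
(x ⊛ y)[4] = -6

x ⊛ y = [1, 2, -9, 6, -6]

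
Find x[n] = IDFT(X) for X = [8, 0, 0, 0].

x[n] = (1/4) Σ(k=0 to 3) X[k] · e^(2πikn/4)

Computing each x[n]:
x[0] = 2
x[1] = 2
x[2] = 2
x[3] = 2

x = [2, 2, 2, 2]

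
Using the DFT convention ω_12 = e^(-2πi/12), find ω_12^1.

ω_12^1 = e^(-2πi·1/12)
= cos(-2π·1/12) + i·sin(-2π·1/12)
= cos(-2π/12) + i·sin(-2π/12)

ω_12^1 = cos(-2π/12) + i·sin(-2π/12) = 0.8660-0.5000i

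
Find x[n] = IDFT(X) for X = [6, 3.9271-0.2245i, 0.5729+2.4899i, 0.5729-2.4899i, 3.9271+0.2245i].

x[n] = (1/5) Σ(k=0 to 4) X[k] · e^(2πikn/5)

Computing each x[n]:
x[0] = 3
x[1] = 1
x[2] = 1
x[3] = -1
x[4] = 2

x = [3, 1, 1, -1, 2]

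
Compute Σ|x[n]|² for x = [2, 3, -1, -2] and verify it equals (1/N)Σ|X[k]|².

Time domain:
Σ|x[n]|² = |2|² + |3|² + |-1|² + |-2|² = 18.0000

Frequency domain:
(1/4)Σ|X[k]|² = (1/4)(|2|² + |3-5i|² + |0|² + |3+5i|²) = (1/4)·72.0000 = 18.0000

Both sides agree, confirming Parseval's theorem.

Σ|x[n]|² = (1/N)Σ|X[k]|² = 18.0000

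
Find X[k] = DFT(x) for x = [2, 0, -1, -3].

X[k] = Σ(n=0 to 3) x[n] · ω_4^(nk)
where ω_4 = e^(-2πi/4)

Computing each X[k]:
X[0] = -2
X[1] = 3-3i
X[2] = 4
X[3] = 3+3i

X = [-2, 3-3i, 4, 3+3i]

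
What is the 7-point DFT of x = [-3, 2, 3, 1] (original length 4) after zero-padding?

Original 4-point DFT: [3, -6-1i, -3, -6+1i]
Zero-padded 7-point DFT provides frequency interpolation.

DFT_7([x, 0, ...]) = [3, -3.3216-4.9223i, -5.5245+0.1336i, -3.1540+0.5028i, -3.1540-0.5028i, -5.5245-0.1336i, -3.3216+4.9223i]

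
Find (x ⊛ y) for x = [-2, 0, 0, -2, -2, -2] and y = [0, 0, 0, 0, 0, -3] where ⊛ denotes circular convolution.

(x ⊛ y)[n] = Σ(m=0 to 5) x[m] · y[(n-m) mod 6]

Computing each output sample:
(x ⊛ y)[0] = 0
(x ⊛ y)[1] = 0
(x ⊛ y)[2] = 6
(x ⊛ y)[3] = 6
(x ⊛ y)[4] = 6
(x ⊛ y)[5] = 6

x ⊛ y = [0, 0, 6, 6, 6, 6]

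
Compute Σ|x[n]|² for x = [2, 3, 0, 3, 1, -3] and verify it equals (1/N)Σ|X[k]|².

Time domain:
Σ|x[n]|² = |2|² + |3|² + |0|² + |3|² + |1|² + |-3|² = 32.0000

Frequency domain:
(1/6)Σ|X[k]|² = (1/6)(|6|² + |-1.5000-4.3301i|² + |4.5000-6.0622i|² + |0|² + |4.5000+6.0622i|² + |-1.5000+4.3301i|²) = (1/6)·192.0000 = 32.0000

Both sides agree, confirming Parseval's theorem.

Σ|x[n]|² = (1/N)Σ|X[k]|² = 32.0000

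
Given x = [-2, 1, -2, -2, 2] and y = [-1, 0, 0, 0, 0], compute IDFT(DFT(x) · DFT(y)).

(x ⊛ y)[n] = Σ(m=0 to 4) x[m] · y[(n-m) mod 5]

Computing each output sample:
(x ⊛ y)[0] = 2
(x ⊛ y)[1] = -1
(x ⊛ y)[2] = 2
(x ⊛ y)[3] = 2
(x ⊛ y)[4] = -2

x ⊛ y = [2, -1, 2, 2, -2]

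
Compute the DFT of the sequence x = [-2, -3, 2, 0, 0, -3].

X[k] = Σ(n=0 to 5) x[n] · ω_6^(nk)
where ω_6 = e^(-2πi/6)

Computing each X[k]:
X[0] = -6
X[1] = -6.0000-1.7321i
X[2] = 1.7321i
X[3] = 6
X[4] = -1.7321i
X[5] = -6.0000+1.7321i

X = [-6, -6.0000-1.7321i, 1.7321i, 6, -1.7321i, -6.0000+1.7321i]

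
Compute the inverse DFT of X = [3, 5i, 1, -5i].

x[n] = (1/4) Σ(k=0 to 3) X[k] · e^(2πikn/4)

Computing each x[n]:
x[0] = 1
x[1] = -2
x[2] = 1
x[3] = 3

x = [1, -2, 1, 3]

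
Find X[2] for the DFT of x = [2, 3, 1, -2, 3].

X[2] = Σ(n=0 to 4) x[n] · ω_5^(2n) where ω_5 = e^(-2πi/5)
= (2)·ω_5^0 + (3)·ω_5^2 + (1)·ω_5^4 + (-2)·ω_5^6 + (3)·ω_5^8

X[2] = -3.1631+2.8532i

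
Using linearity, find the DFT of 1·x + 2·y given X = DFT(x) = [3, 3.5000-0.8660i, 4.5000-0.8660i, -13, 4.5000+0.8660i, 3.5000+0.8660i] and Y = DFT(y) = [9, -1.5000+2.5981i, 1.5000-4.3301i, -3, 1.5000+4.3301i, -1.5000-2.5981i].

By linearity: DFT(1x + 2y) = 1·DFT(x) + 2·DFT(y)
= 1·[3, 3.5000-0.8660i, 4.5000-0.8660i, -13, 4.5000+0.8660i, 3.5000+0.8660i] + 2·[9, -1.5000+2.5981i, 1.5000-4.3301i, -3, 1.5000+4.3301i, -1.5000-2.5981i]

Computing element-wise:
Z[0] = 1·(3) + 2·(9) = 21
Z[1] = 1·(3.5000-0.8660i) + 2·(-1.5000+2.5981i) = 0.5000+4.3302i
Z[2] = 1·(4.5000-0.8660i) + 2·(1.5000-4.3301i) = 7.5000-9.5262i
Z[3] = 1·(-13) + 2·(-3) = -19
Z[4] = 1·(4.5000+0.8660i) + 2·(1.5000+4.3301i) = 7.5000+9.5262i
Z[5] = 1·(3.5000+0.8660i) + 2·(-1.5000-2.5981i) = 0.5000-4.3302i

DFT(1x + 2y) = 1·X + 2·Y = [21, 0.5000+4.3302i, 7.5000-9.5262i, -19, 7.5000+9.5262i, 0.5000-4.3302i]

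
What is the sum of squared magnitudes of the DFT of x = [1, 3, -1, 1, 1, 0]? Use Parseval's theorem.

Parseval: Σ|x[n]|² = (1/N)Σ|X[k]|², so Σ|X[k]|² = N·Σ|x[n]|² = 6·13.0000

Σ|X[k]|² = N·Σ|x[n]|² = 6·13.0000 = 78.0000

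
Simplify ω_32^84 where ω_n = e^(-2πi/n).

Since ω_32^32 = 1, powers reduce modulo 32.
84 mod 32 = 20
So ω_32^84 = ω_32^20 = e^(-2πi·20/32)

ω_32^84 = ω_32^20 = -0.7071+0.7071i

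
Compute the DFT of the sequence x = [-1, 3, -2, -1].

X[k] = Σ(n=0 to 3) x[n] · ω_4^(nk)
where ω_4 = e^(-2πi/4)

Computing each X[k]:
X[0] = -1
X[1] = 1-4i
X[2] = -5
X[3] = 1+4i

X = [-1, 1-4i, -5, 1+4i]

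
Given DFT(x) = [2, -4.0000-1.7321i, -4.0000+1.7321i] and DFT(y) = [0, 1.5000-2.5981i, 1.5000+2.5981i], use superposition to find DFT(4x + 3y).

By linearity: DFT(4x + 3y) = 4·DFT(x) + 3·DFT(y)
= 4·[2, -4.0000-1.7321i, -4.0000+1.7321i] + 3·[0, 1.5000-2.5981i, 1.5000+2.5981i]

Computing element-wise:
Z[0] = 4·(2) + 3·(0) = 8
Z[1] = 4·(-4.0000-1.7321i) + 3·(1.5000-2.5981i) = -11.5000-14.7227i
Z[2] = 4·(-4.0000+1.7321i) + 3·(1.5000+2.5981i) = -11.5000+14.7227i

DFT(4x + 3y) = 4·X + 3·Y = [8, -11.5000-14.7227i, -11.5000+14.7227i]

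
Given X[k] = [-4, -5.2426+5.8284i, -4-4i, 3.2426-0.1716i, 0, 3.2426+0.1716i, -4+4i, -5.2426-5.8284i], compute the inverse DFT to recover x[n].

x[n] = (1/8) Σ(k=0 to 7) X[k] · e^(2πikn/8)

Computing each x[n]:
x[0] = -2
x[1] = -2
x[2] = -1
x[3] = -1
x[4] = -1
x[5] = 3
x[6] = 2
x[7] = -2

x = [-2, -2, -1, -1, -1, 3, 2, -2]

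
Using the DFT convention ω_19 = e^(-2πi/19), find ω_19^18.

ω_19^18 = e^(-2πi·18/19)
= cos(-2π·18/19) + i·sin(-2π·18/19)
= cos(-36π/19) + i·sin(-36π/19)

ω_19^18 = cos(-36π/19) + i·sin(-36π/19) = 0.9458+0.3247i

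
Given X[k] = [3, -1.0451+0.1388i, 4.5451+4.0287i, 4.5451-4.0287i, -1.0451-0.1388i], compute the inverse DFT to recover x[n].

x[n] = (1/5) Σ(k=0 to 4) X[k] · e^(2πikn/5)

Computing each x[n]:
x[0] = 2
x[1] = -2
x[2] = 3
x[3] = 0
x[4] = 0

x = [2, -2, 3, 0, 0]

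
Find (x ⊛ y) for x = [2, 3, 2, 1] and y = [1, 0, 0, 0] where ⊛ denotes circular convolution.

(x ⊛ y)[n] = Σ(m=0 to 3) x[m] · y[(n-m) mod 4]

Computing each output sample:
(x ⊛ y)[0] = 2
(x ⊛ y)[1] = 3
(x ⊛ y)[2] = 2
(x ⊛ y)[3] = 1

x ⊛ y = [2, 3, 2, 1]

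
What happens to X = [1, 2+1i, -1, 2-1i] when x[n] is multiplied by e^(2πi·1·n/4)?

Modulation property: DFT(ω_4^(-1n)·x[n]) = X[(k-1) mod 4], so circularly shift X by 1 positions.

X[k-1] = [2-1i, 1, 2+1i, -1]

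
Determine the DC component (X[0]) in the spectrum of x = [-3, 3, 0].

X[0] = Σ(n=0 to 2) x[n] · ω_3^0 = Σ x[n]
= (-3) + (3) + (0)

X[0] = 0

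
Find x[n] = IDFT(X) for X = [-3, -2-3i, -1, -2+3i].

x[n] = (1/4) Σ(k=0 to 3) X[k] · e^(2πikn/4)

Computing each x[n]:
x[0] = -2
x[1] = 1
x[2] = 0
x[3] = -2

x = [-2, 1, 0, -2]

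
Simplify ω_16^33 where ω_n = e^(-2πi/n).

Since ω_16^16 = 1, powers reduce modulo 16.
33 mod 16 = 1
So ω_16^33 = ω_16^1 = e^(-2πi·1/16)

ω_16^33 = ω_16^1 = 0.9239-0.3827i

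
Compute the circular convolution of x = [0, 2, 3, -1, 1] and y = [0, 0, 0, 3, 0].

(x ⊛ y)[n] = Σ(m=0 to 4) x[m] · y[(n-m) mod 5]

Computing each output sample:
(x ⊛ y)[0] = 9
(x ⊛ y)[1] = -3
(x ⊛ y)[2] = 3
(x ⊛ y)[3] = 0
(x ⊛ y)[4] = 6

x ⊛ y = [9, -3, 3, 0, 6]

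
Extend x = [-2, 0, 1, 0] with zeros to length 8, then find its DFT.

Original 4-point DFT: [-1, -3, -1, -3]
Zero-padded 8-point DFT provides frequency interpolation.

DFT_8([x, 0, ...]) = [-1, -2-1i, -3, -2+1i, -1, -2-1i, -3, -2+1i]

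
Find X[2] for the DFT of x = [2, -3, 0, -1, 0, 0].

X[2] = Σ(n=0 to 5) x[n] · ω_6^(2n) where ω_6 = e^(-2πi/6)
= (2)·ω_6^0 + (-3)·ω_6^2 + (0)·ω_6^4 + (-1)·ω_6^6 + (0)·ω_6^8 + (0)·ω_6^10

X[2] = 2.5000+2.5981i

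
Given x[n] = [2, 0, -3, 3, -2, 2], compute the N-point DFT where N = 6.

X[k] = Σ(n=0 to 5) x[n] · ω_6^(nk)
where ω_6 = e^(-2πi/6)

Computing each X[k]:
X[0] = 2
X[1] = 2.5000+2.5981i
X[2] = 6.5000+0.8660i
X[3] = -8
X[4] = 6.5000-0.8660i
X[5] = 2.5000-2.5981i

X = [2, 2.5000+2.5981i, 6.5000+0.8660i, -8, 6.5000-0.8660i, 2.5000-2.5981i]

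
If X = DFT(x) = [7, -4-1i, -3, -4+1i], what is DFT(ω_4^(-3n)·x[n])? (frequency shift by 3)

Modulation property: DFT(ω_4^(-3n)·x[n]) = X[(k-3) mod 4], so circularly shift X by 3 positions.

X[k-3] = [-4-1i, -3, -4+1i, 7]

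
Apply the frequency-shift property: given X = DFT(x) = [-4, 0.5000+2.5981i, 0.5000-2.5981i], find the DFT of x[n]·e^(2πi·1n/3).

Modulation property: DFT(ω_3^(-1n)·x[n]) = X[(k-1) mod 3], so circularly shift X by 1 positions.

X[k-1] = [0.5000-2.5981i, -4, 0.5000+2.5981i]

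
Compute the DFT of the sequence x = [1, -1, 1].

X[k] = Σ(n=0 to 2) x[n] · ω_3^(nk)
where ω_3 = e^(-2πi/3)

Computing each X[k]:
X[0] = 1
X[1] = 1.0000+1.7321i
X[2] = 1.0000-1.7321i

X = [1, 1.0000+1.7321i, 1.0000-1.7321i]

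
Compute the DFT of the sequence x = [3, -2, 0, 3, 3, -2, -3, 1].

X[k] = Σ(n=0 to 7) x[n] · ω_8^(nk)
where ω_8 = e^(-2πi/8)

Computing each X[k]:
X[0] = 3
X[1] = -1.4142-4.4142i
X[2] = 9+8i
X[3] = 1.4142+1.5858i
X[4] = 3
X[5] = 1.4142-1.5858i
X[6] = 9-8i
X[7] = -1.4142+4.4142i

X = [3, -1.4142-4.4142i, 9+8i, 1.4142+1.5858i, 3, 1.4142-1.5858i, 9-8i, -1.4142+4.4142i]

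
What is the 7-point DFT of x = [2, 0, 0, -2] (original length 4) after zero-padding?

Original 4-point DFT: [0, 2-2i, 4, 2+2i]
Zero-padded 7-point DFT provides frequency interpolation.

DFT_7([x, 0, ...]) = [0, 3.8019+0.8678i, 0.7530-1.5637i, 2.4450+1.9499i, 2.4450-1.9499i, 0.7530+1.5637i, 3.8019-0.8678i]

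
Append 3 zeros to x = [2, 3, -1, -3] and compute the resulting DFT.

Original 4-point DFT: [1, 3-6i, 1, 3+6i]
Zero-padded 7-point DFT provides frequency interpolation.

DFT_7([x, 0, ...]) = [1, 6.7959-0.0689i, 0.3629-5.7042i, -0.6588+0.8413i, -0.6588-0.8413i, 0.3629+5.7042i, 6.7959+0.0689i]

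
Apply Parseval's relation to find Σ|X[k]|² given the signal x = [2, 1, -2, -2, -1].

Parseval: Σ|x[n]|² = (1/N)Σ|X[k]|², so Σ|X[k]|² = N·Σ|x[n]|² = 5·14.0000

Σ|X[k]|² = N·Σ|x[n]|² = 5·14.0000 = 70.0000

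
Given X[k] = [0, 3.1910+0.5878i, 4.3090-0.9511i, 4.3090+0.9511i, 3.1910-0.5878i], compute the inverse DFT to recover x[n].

x[n] = (1/5) Σ(k=0 to 4) X[k] · e^(2πikn/5)

Computing each x[n]:
x[0] = 3
x[1] = -1
x[2] = -1
x[3] = 0
x[4] = -1

x = [3, -1, -1, 0, -1]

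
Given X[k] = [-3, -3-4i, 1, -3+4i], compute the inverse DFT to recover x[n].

x[n] = (1/4) Σ(k=0 to 3) X[k] · e^(2πikn/4)

Computing each x[n]:
x[0] = -2
x[1] = 1
x[2] = 1
x[3] = -3

x = [-2, 1, 1, -3]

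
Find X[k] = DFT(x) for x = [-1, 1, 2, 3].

X[k] = Σ(n=0 to 3) x[n] · ω_4^(nk)
where ω_4 = e^(-2πi/4)

Computing each X[k]:
X[0] = 5
X[1] = -3+2i
X[2] = -3
X[3] = -3-2i

X = [5, -3+2i, -3, -3-2i]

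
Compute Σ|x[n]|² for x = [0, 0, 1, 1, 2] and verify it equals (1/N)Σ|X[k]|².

Time domain:
Σ|x[n]|² = |0|² + |0|² + |1|² + |1|² + |2|² = 6.0000

Frequency domain:
(1/5)Σ|X[k]|² = (1/5)(|4|² + |-1.0000+1.9021i|² + |-1.0000+1.1756i|² + |-1.0000-1.1756i|² + |-1.0000-1.9021i|²) = (1/5)·30.0000 = 6.0000

Both sides agree, confirming Parseval's theorem.

Σ|x[n]|² = (1/N)Σ|X[k]|² = 6.0000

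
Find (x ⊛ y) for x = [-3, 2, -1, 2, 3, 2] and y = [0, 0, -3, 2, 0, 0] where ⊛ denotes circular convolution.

(x ⊛ y)[n] = Σ(m=0 to 5) x[m] · y[(n-m) mod 6]

Computing each output sample:
(x ⊛ y)[0] = -5
(x ⊛ y)[1] = 0
(x ⊛ y)[2] = 13
(x ⊛ y)[3] = -12
(x ⊛ y)[4] = 7
(x ⊛ y)[5] = -8

x ⊛ y = [-5, 0, 13, -12, 7, -8]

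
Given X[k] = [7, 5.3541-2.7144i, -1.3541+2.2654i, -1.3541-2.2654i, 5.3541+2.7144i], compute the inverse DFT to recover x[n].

x[n] = (1/5) Σ(k=0 to 4) X[k] · e^(2πikn/5)

Computing each x[n]:
x[0] = 3
x[1] = 3
x[2] = 1
x[3] = -2
x[4] = 2

x = [3, 3, 1, -2, 2]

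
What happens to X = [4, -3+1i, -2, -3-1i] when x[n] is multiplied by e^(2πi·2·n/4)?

Modulation property: DFT(ω_4^(-2n)·x[n]) = X[(k-2) mod 4], so circularly shift X by 2 positions.

X[k-2] = [-2, -3-1i, 4, -3+1i]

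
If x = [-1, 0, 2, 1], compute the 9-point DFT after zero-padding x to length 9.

Original 4-point DFT: [2, -3+1i, 0, -3-1i]
Zero-padded 9-point DFT provides frequency interpolation.

DFT_9([x, 0, ...]) = [2, -1.1527-2.8356i, -3.3794+0.1820i, -1.0000+1.7321i, 0.0321+0.4195i, 0.0321-0.4195i, -1.0000-1.7321i, -3.3794-0.1820i, -1.1527+2.8356i]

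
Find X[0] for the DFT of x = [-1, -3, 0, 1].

X[0] = Σ(n=0 to 3) x[n] · ω_4^0 = Σ x[n]
= (-1) + (-3) + (0) + (1)

X[0] = -3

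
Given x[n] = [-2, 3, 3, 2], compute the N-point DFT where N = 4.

X[k] = Σ(n=0 to 3) x[n] · ω_4^(nk)
where ω_4 = e^(-2πi/4)

Computing each X[k]:
X[0] = 6
X[1] = -5-1i
X[2] = -4
X[3] = -5+1i

X = [6, -5-1i, -4, -5+1i]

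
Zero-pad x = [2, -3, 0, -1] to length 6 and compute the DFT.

Original 4-point DFT: [-2, 2+2i, 6, 2-2i]
Zero-padded 6-point DFT provides frequency interpolation.

DFT_6([x, 0, ...]) = [-2, 1.5000+2.5981i, 2.5000+2.5981i, 6, 2.5000-2.5981i, 1.5000-2.5981i]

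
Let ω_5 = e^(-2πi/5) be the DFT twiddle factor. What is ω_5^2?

ω_5^2 = e^(-2πi·2/5)
= cos(-2π·2/5) + i·sin(-2π·2/5)
= cos(-4π/5) + i·sin(-4π/5)

ω_5^2 = cos(-4π/5) + i·sin(-4π/5) = -0.8090-0.5878i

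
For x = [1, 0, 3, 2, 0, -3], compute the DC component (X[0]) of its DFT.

X[0] = Σ(n=0 to 5) x[n] · ω_6^0 = Σ x[n]
= (1) + (0) + (3) + (2) + (0) + (-3)

X[0] = 3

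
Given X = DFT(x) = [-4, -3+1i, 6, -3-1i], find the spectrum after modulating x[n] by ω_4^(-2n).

Modulation property: DFT(ω_4^(-2n)·x[n]) = X[(k-2) mod 4], so circularly shift X by 2 positions.

X[k-2] = [6, -3-1i, -4, -3+1i]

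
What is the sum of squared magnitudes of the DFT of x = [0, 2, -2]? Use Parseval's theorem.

Parseval: Σ|x[n]|² = (1/N)Σ|X[k]|², so Σ|X[k]|² = N·Σ|x[n]|² = 3·8.0000

Σ|X[k]|² = N·Σ|x[n]|² = 3·8.0000 = 24.0000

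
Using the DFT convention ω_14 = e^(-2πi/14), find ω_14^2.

ω_14^2 = e^(-2πi·2/14)
= cos(-2π·2/14) + i·sin(-2π·2/14)
= cos(-4π/14) + i·sin(-4π/14)

ω_14^2 = cos(-4π/14) + i·sin(-4π/14) = 0.6235-0.7818i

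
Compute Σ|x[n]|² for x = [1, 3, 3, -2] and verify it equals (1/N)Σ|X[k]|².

Time domain:
Σ|x[n]|² = |1|² + |3|² + |3|² + |-2|² = 23.0000

Frequency domain:
(1/4)Σ|X[k]|² = (1/4)(|5|² + |-2-5i|² + |3|² + |-2+5i|²) = (1/4)·92.0000 = 23.0000

Both sides agree, confirming Parseval's theorem.

Σ|x[n]|² = (1/N)Σ|X[k]|² = 23.0000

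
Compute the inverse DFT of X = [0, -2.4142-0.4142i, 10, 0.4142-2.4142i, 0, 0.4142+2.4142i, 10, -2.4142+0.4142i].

x[n] = (1/8) Σ(k=0 to 7) X[k] · e^(2πikn/8)

Computing each x[n]:
x[0] = 2
x[1] = 0
x[2] = -3
x[3] = 1
x[4] = 3
x[5] = 0
x[6] = -2
x[7] = -1

x = [2, 0, -3, 1, 3, 0, -2, -1]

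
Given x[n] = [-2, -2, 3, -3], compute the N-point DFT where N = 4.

X[k] = Σ(n=0 to 3) x[n] · ω_4^(nk)
where ω_4 = e^(-2πi/4)

Computing each X[k]:
X[0] = -4
X[1] = -5-1i
X[2] = 6
X[3] = -5+1i

X = [-4, -5-1i, 6, -5+1i]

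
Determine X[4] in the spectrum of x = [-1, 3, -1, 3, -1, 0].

X[4] = Σ(n=0 to 5) x[n] · ω_6^(4n) where ω_6 = e^(-2πi/6)
= (-1)·ω_6^0 + (3)·ω_6^4 + (-1)·ω_6^8 + (3)·ω_6^12 + (-1)·ω_6^16 + (0)·ω_6^20

X[4] = 1.5000+2.5981i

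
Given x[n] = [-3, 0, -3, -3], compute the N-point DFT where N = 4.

X[k] = Σ(n=0 to 3) x[n] · ω_4^(nk)
where ω_4 = e^(-2πi/4)

Computing each X[k]:
X[0] = -9
X[1] = -3i
X[2] = -3
X[3] = 3i

X = [-9, -3i, -3, 3i]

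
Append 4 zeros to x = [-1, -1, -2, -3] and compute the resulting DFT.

Original 4-point DFT: [-7, 1-2i, 1, 1+2i]
Zero-padded 8-point DFT provides frequency interpolation.

DFT_8([x, 0, ...]) = [-7, 0.4142+4.8284i, 1-2i, -2.4142+0.8284i, 1, -2.4142-0.8284i, 1+2i, 0.4142-4.8284i]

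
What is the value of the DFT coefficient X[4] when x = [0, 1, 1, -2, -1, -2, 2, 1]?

X[4] = Σ(n=0 to 7) x[n] · ω_8^(4n) where ω_8 = e^(-2πi/8)
= (0)·ω_8^0 + (1)·ω_8^4 + (1)·ω_8^8 + (-2)·ω_8^12 + (-1)·ω_8^16 + (-2)·ω_8^20 + (2)·ω_8^24 + (1)·ω_8^28

X[4] = 4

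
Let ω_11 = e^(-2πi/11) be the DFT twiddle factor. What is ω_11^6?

ω_11^6 = e^(-2πi·6/11)
= cos(-2π·6/11) + i·sin(-2π·6/11)
= cos(-12π/11) + i·sin(-12π/11)

ω_11^6 = cos(-12π/11) + i·sin(-12π/11) = -0.9595+0.2817i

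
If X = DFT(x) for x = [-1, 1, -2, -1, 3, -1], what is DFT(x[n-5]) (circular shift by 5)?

Time shift by 5: X_shifted[k] = ω_6^(5k) · X[k]
Shifted x = [1, -2, -1, 3, -1, -1]

DFT(x[n-5]) = [-1, -2.5000+0.8660i, 6.5000+0.8660i, -1, 6.5000-0.8660i, -2.5000-0.8660i]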